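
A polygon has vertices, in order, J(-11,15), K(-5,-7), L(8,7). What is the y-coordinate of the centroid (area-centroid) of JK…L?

5

Apply the shoelace formula. First the cross-terms c_i = x_i·y_{i+1} − x_{i+1}·y_i:
  152, 21, 197  ⇒  2A = 370, A = 185.
Then Σ (y_i + y_{i+1})·c_i = 5550, so ȳ = 5550 / (6·185) = 5.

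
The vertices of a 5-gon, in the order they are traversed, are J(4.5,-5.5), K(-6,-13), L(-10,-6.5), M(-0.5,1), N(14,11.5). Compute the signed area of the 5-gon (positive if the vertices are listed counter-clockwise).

Apply the shoelace formula: 2A = Σ (x_i·y_{i+1} − x_{i+1}·y_i), indices taken mod 5.
Σ = (-91.5) + (-91) + (-13.25) + (-19.75) + (-128.75) = -344.25
Signed area = Σ/2 = -172.125 (negative ⇒ clockwise traversal).

-172.125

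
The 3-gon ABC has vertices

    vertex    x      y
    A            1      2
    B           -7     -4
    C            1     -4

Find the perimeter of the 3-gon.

|AB| = √((-8)² + (-6)²) = √100 = 10
|BC| = √((8)² + (0)²) = √64 = 8
|CA| = √((0)² + (6)²) = √36 = 6
Perimeter = 10 + 8 + 6 = 24.

24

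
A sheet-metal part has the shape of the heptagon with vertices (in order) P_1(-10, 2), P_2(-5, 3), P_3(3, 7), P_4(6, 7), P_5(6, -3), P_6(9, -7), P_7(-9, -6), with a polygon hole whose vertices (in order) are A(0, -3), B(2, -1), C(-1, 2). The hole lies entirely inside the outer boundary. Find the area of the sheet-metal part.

Outer boundary:
Apply the surveyor's formula: 2A = Σ (x_i·y_{i+1} − x_{i+1}·y_i), indices taken mod 7.
Cross-terms: -20, -44, -21, -60, -15, -117, -78  ⇒  Σ = -355
Area = |Σ|/2 = 177.5.
Hole:
Apply the shoelace (surveyor's) formula: 2A = Σ (x_i·y_{i+1} − x_{i+1}·y_i), indices taken mod 3.
A→B: (0)(-1) − (2)(-3) = 6
B→C: (2)(2) − (-1)(-1) = 3
C→A: (-1)(-3) − (0)(2) = 3
Σ = 12
Area = |Σ|/2 = 6.
Net area = 177.5 − 6 = 171.5.

171.5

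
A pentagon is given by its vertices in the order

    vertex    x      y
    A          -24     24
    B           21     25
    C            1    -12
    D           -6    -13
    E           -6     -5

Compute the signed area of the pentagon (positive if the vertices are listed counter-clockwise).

-889

Apply Gauss's area formula: 2A = Σ (x_i·y_{i+1} − x_{i+1}·y_i), indices taken mod 5.
Σ = (-1104) + (-277) + (-85) + (-48) + (-264) = -1778
Signed area = Σ/2 = -889 (negative ⇒ clockwise traversal).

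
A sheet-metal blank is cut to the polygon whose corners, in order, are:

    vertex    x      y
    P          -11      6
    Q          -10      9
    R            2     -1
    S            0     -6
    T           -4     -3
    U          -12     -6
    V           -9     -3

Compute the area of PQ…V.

Apply the surveyor's formula: 2A = Σ (x_i·y_{i+1} − x_{i+1}·y_i), indices taken mod 7.
Σ = (-39) + (-8) + (-12) + (-24) + (-12) + (-18) + (-87) = -200
Area = |Σ|/2 = 100.

100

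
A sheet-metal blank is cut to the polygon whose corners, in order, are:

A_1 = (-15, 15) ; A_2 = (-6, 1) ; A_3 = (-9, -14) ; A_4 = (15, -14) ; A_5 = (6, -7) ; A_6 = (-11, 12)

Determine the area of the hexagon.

246.5

Σ = (75) + (93) + (336) + (-21) + (-5) + (15) = 493
Area = |Σ|/2 = 246.5.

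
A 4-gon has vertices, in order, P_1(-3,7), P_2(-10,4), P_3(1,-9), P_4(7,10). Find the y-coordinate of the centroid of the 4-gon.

Apply the shoelace formula. First the cross-terms c_i = x_i·y_{i+1} − x_{i+1}·y_i:
  58, 86, 73, 79  ⇒  2A = 296, A = 148.
Then Σ (y_i + y_{i+1})·c_i = 1624, so ȳ = 1624 / (6·148) = 203/111.

203/111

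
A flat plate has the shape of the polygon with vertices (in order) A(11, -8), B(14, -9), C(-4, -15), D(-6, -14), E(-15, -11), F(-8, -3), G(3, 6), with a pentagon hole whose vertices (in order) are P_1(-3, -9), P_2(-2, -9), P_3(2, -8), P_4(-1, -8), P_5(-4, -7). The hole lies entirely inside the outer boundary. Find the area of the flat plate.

Outer boundary:
Apply the shoelace formula: 2A = Σ (x_i·y_{i+1} − x_{i+1}·y_i), indices taken mod 7.
Σ = (13) + (-246) + (-34) + (-144) + (-43) + (-39) + (-90) = -583
Area = |Σ|/2 = 291.5.
Hole:
Apply Gauss's area formula: 2A = Σ (x_i·y_{i+1} − x_{i+1}·y_i), indices taken mod 5.
Σ = (9) + (34) + (-24) + (-25) + (15) = 9
Area = |Σ|/2 = 4.5.
Net area = 291.5 − 4.5 = 287.

287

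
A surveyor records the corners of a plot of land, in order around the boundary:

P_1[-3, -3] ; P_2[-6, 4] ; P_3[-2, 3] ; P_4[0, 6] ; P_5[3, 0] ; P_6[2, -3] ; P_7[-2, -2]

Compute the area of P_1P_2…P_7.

Σ = (-30) + (-10) + (-12) + (-18) + (-9) + (-10) + (0) = -89
Area = |Σ|/2 = 44.5.

44.5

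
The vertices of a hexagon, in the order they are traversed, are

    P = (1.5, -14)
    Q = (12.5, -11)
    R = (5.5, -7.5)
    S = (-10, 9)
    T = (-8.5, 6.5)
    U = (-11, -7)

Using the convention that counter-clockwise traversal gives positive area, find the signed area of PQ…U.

P→Q: (1.5)(-11) − (12.5)(-14) = 158.5
Q→R: (12.5)(-7.5) − (5.5)(-11) = -33.25
R→S: (5.5)(9) − (-10)(-7.5) = -25.5
S→T: (-10)(6.5) − (-8.5)(9) = 11.5
T→U: (-8.5)(-7) − (-11)(6.5) = 131
U→P: (-11)(-14) − (1.5)(-7) = 164.5
Σ = 406.75
Signed area = Σ/2 = 203.375 (positive ⇒ counter-clockwise traversal).

203.375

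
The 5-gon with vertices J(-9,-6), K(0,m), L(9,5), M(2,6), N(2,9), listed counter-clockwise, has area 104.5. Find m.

The doubled signed area Σ (x_i y_{i+1} − x_{i+1} y_i) is linear in m.
With m=0 it equals 119; the coefficient of m is -18 (from the two edges through K).
So -18·m + 119 = 2·104.5 = 209 ⇒ m = -5.

-5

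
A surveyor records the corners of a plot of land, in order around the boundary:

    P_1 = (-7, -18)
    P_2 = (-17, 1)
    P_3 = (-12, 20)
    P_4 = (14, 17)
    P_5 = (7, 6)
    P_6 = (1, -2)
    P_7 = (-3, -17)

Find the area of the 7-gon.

Apply the shoelace (surveyor's) formula: 2A = Σ (x_i·y_{i+1} − x_{i+1}·y_i), indices taken mod 7.
P_1→P_2: (-7)(1) − (-17)(-18) = -313
P_2→P_3: (-17)(20) − (-12)(1) = -328
P_3→P_4: (-12)(17) − (14)(20) = -484
P_4→P_5: (14)(6) − (7)(17) = -35
P_5→P_6: (7)(-2) − (1)(6) = -20
P_6→P_7: (1)(-17) − (-3)(-2) = -23
P_7→P_1: (-3)(-18) − (-7)(-17) = -65
Σ = -1268
Area = |Σ|/2 = 634.

634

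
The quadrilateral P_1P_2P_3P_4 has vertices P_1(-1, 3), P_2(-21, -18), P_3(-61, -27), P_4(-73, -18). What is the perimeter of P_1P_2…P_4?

160

|P_1P_2| = √((-20)² + (-21)²) = √841 = 29
|P_2P_3| = √((-40)² + (-9)²) = √1681 = 41
|P_3P_4| = √((-12)² + (9)²) = √225 = 15
|P_4P_1| = √((72)² + (21)²) = √5625 = 75
Perimeter = 29 + 41 + 15 + 75 = 160.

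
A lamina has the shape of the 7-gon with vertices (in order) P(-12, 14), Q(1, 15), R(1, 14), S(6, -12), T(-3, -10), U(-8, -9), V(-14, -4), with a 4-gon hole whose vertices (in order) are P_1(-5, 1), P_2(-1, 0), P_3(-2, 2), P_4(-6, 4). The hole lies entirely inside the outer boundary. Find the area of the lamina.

Outer boundary:
Σ = (-194) + (-1) + (-96) + (-96) + (-53) + (-94) + (-244) = -778
Area = |Σ|/2 = 389.
Hole:
Σ = (1) + (-2) + (4) + (14) = 17
Area = |Σ|/2 = 8.5.
Net area = 389 − 8.5 = 380.5.

380.5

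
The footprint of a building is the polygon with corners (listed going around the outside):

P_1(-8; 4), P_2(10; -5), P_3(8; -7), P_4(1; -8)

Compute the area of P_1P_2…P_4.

73.5

Σ = (0) + (-30) + (-57) + (-60) = -147
Area = |Σ|/2 = 73.5.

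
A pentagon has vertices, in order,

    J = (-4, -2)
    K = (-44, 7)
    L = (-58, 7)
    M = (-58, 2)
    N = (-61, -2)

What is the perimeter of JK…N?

122

|JK| = √((-40)² + (9)²) = √1681 = 41
|KL| = √((-14)² + (0)²) = √196 = 14
|LM| = √((0)² + (-5)²) = √25 = 5
|MN| = √((-3)² + (-4)²) = √25 = 5
|NJ| = √((57)² + (0)²) = √3249 = 57
Perimeter = 41 + 14 + 5 + 5 + 57 = 122.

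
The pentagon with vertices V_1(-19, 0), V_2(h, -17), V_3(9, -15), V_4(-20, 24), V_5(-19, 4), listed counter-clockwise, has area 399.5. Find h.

The doubled signed area Σ (x_i y_{i+1} − x_{i+1} y_i) is linear in h.
With h=0 it equals 844; the coefficient of h is -15 (from the two edges through V_2).
So -15·h + 844 = 2·399.5 = 799 ⇒ h = 3.

3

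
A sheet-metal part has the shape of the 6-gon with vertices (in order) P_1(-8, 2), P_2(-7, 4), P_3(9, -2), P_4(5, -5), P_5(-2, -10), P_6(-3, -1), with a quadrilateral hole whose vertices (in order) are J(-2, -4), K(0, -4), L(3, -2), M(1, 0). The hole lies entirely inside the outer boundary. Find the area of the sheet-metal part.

79.5

Outer boundary:
Σ = (-18) + (-22) + (-35) + (-60) + (-28) + (-14) = -177
Area = |Σ|/2 = 88.5.
Hole:
Apply Gauss's area formula: 2A = Σ (x_i·y_{i+1} − x_{i+1}·y_i), indices taken mod 4.
Σ = (8) + (12) + (2) + (-4) = 18
Area = |Σ|/2 = 9.
Net area = 88.5 − 9 = 79.5.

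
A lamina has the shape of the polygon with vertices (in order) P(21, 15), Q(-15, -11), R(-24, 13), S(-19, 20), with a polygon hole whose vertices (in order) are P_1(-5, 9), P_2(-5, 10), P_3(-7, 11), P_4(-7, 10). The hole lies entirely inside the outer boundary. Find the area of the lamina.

699.5

Outer boundary:
Apply Gauss's area formula: 2A = Σ (x_i·y_{i+1} − x_{i+1}·y_i), indices taken mod 4.
P→Q: (21)(-11) − (-15)(15) = -6
Q→R: (-15)(13) − (-24)(-11) = -459
R→S: (-24)(20) − (-19)(13) = -233
S→P: (-19)(15) − (21)(20) = -705
Σ = -1403
Area = |Σ|/2 = 701.5.
Hole:
Apply the shoelace (surveyor's) formula: 2A = Σ (x_i·y_{i+1} − x_{i+1}·y_i), indices taken mod 4.
P_1→P_2: (-5)(10) − (-5)(9) = -5
P_2→P_3: (-5)(11) − (-7)(10) = 15
P_3→P_4: (-7)(10) − (-7)(11) = 7
P_4→P_1: (-7)(9) − (-5)(10) = -13
Σ = 4
Area = |Σ|/2 = 2.
Net area = 701.5 − 2 = 699.5.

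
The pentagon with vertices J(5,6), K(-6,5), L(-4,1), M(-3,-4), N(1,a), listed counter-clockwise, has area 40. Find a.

3

Write out the shoelace sum; only the two edges meeting at N involve a:
2·Area = [((-3)·a − 1·(-4)) + (1·6 − 5·a)] + 94
       = -8·a + 104 = 80
⇒ a = 3.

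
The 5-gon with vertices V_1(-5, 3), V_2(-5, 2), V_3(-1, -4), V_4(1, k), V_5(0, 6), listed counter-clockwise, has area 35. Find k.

-3

Write out the shoelace sum; only the two edges meeting at V_4 involve k:
2·Area = [((-1)·k − 1·(-4)) + (1·6 − 0·k)] + 57
       = -1·k + 67 = 70
⇒ k = -3.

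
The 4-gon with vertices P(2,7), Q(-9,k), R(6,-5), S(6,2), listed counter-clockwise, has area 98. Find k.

The doubled signed area Σ (x_i y_{i+1} − x_{i+1} y_i) is linear in k.
With k=0 it equals 188; the coefficient of k is -4 (from the two edges through Q).
So -4·k + 188 = 2·98 = 196 ⇒ k = -2.

-2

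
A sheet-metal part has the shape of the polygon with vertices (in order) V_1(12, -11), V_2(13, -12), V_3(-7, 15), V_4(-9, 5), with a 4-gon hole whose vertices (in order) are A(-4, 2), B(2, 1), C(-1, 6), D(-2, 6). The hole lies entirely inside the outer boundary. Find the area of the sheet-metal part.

Outer boundary:
Apply the shoelace formula: 2A = Σ (x_i·y_{i+1} − x_{i+1}·y_i), indices taken mod 4.
Σ = (-1) + (111) + (100) + (39) = 249
Area = |Σ|/2 = 124.5.
Hole:
Apply the surveyor's formula: 2A = Σ (x_i·y_{i+1} − x_{i+1}·y_i), indices taken mod 4.
Σ = (-8) + (13) + (6) + (20) = 31
Area = |Σ|/2 = 15.5.
Net area = 124.5 − 15.5 = 109.

109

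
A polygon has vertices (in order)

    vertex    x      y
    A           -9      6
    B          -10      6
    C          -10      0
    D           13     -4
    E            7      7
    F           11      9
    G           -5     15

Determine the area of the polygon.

263

A→B: (-9)(6) − (-10)(6) = 6
B→C: (-10)(0) − (-10)(6) = 60
C→D: (-10)(-4) − (13)(0) = 40
D→E: (13)(7) − (7)(-4) = 119
E→F: (7)(9) − (11)(7) = -14
F→G: (11)(15) − (-5)(9) = 210
G→A: (-5)(6) − (-9)(15) = 105
Σ = 526
Area = |Σ|/2 = 263.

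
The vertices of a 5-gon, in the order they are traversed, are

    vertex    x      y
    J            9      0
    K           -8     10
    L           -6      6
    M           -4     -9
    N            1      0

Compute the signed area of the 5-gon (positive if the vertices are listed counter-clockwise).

94.5

Σ = (90) + (12) + (78) + (9) + (0) = 189
Signed area = Σ/2 = 94.5 (positive ⇒ counter-clockwise traversal).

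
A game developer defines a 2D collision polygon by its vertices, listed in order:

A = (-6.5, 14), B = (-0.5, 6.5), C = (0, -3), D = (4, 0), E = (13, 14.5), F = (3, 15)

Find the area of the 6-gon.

Apply the shoelace formula: 2A = Σ (x_i·y_{i+1} − x_{i+1}·y_i), indices taken mod 6.
A→B: (-6.5)(6.5) − (-0.5)(14) = -35.25
B→C: (-0.5)(-3) − (0)(6.5) = 1.5
C→D: (0)(0) − (4)(-3) = 12
D→E: (4)(14.5) − (13)(0) = 58
E→F: (13)(15) − (3)(14.5) = 151.5
F→A: (3)(14) − (-6.5)(15) = 139.5
Σ = 327.25
Area = |Σ|/2 = 163.625.

163.625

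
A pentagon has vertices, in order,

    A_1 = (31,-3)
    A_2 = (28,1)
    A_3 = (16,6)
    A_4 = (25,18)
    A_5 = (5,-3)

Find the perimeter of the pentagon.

88

|A_1A_2| = √((-3)² + (4)²) = √25 = 5
|A_2A_3| = √((-12)² + (5)²) = √169 = 13
|A_3A_4| = √((9)² + (12)²) = √225 = 15
|A_4A_5| = √((-20)² + (-21)²) = √841 = 29
|A_5A_1| = √((26)² + (0)²) = √676 = 26
Perimeter = 5 + 13 + 15 + 29 + 26 = 88.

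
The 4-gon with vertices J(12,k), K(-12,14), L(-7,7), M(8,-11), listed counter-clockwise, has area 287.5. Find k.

12

Write out the shoelace sum; only the two edges meeting at J involve k:
2·Area = [(8·k − 12·(-11)) + (12·14 − (-12)·k)] + 35
       = 20·k + 335 = 575
⇒ k = 12.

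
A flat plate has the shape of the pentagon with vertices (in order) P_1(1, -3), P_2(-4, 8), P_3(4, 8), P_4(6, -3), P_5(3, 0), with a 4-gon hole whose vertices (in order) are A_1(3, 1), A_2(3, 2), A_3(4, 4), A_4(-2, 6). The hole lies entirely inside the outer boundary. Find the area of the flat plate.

54.5

Outer boundary:
Apply Gauss's area formula: 2A = Σ (x_i·y_{i+1} − x_{i+1}·y_i), indices taken mod 5.
Cross-terms: -4, -64, -60, 9, -9  ⇒  Σ = -128
Area = |Σ|/2 = 64.
Hole:
A_1→A_2: (3)(2) − (3)(1) = 3
A_2→A_3: (3)(4) − (4)(2) = 4
A_3→A_4: (4)(6) − (-2)(4) = 32
A_4→A_1: (-2)(1) − (3)(6) = -20
Σ = 19
Area = |Σ|/2 = 9.5.
Net area = 64 − 9.5 = 54.5.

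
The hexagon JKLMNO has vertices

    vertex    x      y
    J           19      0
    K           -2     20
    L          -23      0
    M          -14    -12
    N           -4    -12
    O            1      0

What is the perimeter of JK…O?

114

|JK| = √((-21)² + (20)²) = √841 = 29
|KL| = √((-21)² + (-20)²) = √841 = 29
|LM| = √((9)² + (-12)²) = √225 = 15
|MN| = √((10)² + (0)²) = √100 = 10
|NO| = √((5)² + (12)²) = √169 = 13
|OJ| = √((18)² + (0)²) = √324 = 18
Perimeter = 29 + 29 + 15 + 10 + 13 + 18 = 114.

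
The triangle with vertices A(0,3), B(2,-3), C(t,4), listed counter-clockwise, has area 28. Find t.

The doubled signed area Σ (x_i y_{i+1} − x_{i+1} y_i) is linear in t.
With t=0 it equals 2; the coefficient of t is 6 (from the two edges through C).
So 6·t + 2 = 2·28 = 56 ⇒ t = 9.

9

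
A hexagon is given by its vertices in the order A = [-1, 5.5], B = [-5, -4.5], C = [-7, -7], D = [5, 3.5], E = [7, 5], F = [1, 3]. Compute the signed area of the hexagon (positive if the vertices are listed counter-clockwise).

Σ = (32) + (3.5) + (10.5) + (0.5) + (16) + (8.5) = 71
Signed area = Σ/2 = 35.5 (positive ⇒ counter-clockwise traversal).

35.5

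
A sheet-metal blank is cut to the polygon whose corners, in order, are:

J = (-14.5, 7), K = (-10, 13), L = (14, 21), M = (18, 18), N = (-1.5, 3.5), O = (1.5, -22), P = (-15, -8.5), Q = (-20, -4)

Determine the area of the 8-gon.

584.75

Apply the shoelace (surveyor's) formula: 2A = Σ (x_i·y_{i+1} − x_{i+1}·y_i), indices taken mod 8.
Cross-terms: -118.5, -392, -126, 90, 27.75, -342.75, -110, -198  ⇒  Σ = -1169.5
Area = |Σ|/2 = 584.75.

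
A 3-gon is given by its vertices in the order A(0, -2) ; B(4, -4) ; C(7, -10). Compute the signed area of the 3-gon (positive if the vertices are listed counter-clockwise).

-9

Apply Gauss's area formula: 2A = Σ (x_i·y_{i+1} − x_{i+1}·y_i), indices taken mod 3.
A→B: (0)(-4) − (4)(-2) = 8
B→C: (4)(-10) − (7)(-4) = -12
C→A: (7)(-2) − (0)(-10) = -14
Σ = -18
Signed area = Σ/2 = -9 (negative ⇒ clockwise traversal).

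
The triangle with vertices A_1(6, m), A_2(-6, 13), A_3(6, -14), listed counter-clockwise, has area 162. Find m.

13

Write out the shoelace sum; only the two edges meeting at A_1 involve m:
2·Area = [(6·m − 6·(-14)) + (6·13 − (-6)·m)] + 6
       = 12·m + 168 = 324
⇒ m = 13.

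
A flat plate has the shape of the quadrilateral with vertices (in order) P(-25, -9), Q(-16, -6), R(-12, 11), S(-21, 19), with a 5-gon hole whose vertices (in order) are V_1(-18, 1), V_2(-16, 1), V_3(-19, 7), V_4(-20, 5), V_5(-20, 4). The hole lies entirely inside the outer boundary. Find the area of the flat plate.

Outer boundary:
Apply Gauss's area formula: 2A = Σ (x_i·y_{i+1} − x_{i+1}·y_i), indices taken mod 4.
Cross-terms: 6, -248, 3, 664  ⇒  Σ = 425
Area = |Σ|/2 = 212.5.
Hole:
Σ = (-2) + (-93) + (45) + (20) + (52) = 22
Area = |Σ|/2 = 11.
Net area = 212.5 − 11 = 201.5.

201.5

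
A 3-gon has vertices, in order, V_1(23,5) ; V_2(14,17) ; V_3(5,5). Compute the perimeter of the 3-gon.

48

|V_1V_2| = √((-9)² + (12)²) = √225 = 15
|V_2V_3| = √((-9)² + (-12)²) = √225 = 15
|V_3V_1| = √((18)² + (0)²) = √324 = 18
Perimeter = 15 + 15 + 18 = 48.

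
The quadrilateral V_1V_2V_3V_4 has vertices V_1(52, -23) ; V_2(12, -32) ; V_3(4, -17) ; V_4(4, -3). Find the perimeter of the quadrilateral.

|V_1V_2| = √((-40)² + (-9)²) = √1681 = 41
|V_2V_3| = √((-8)² + (15)²) = √289 = 17
|V_3V_4| = √((0)² + (14)²) = √196 = 14
|V_4V_1| = √((48)² + (-20)²) = √2704 = 52
Perimeter = 41 + 17 + 14 + 52 = 124.

124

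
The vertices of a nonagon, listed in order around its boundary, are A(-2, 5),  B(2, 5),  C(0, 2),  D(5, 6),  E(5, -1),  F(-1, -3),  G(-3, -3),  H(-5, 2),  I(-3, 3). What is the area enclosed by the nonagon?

Apply the surveyor's formula: 2A = Σ (x_i·y_{i+1} − x_{i+1}·y_i), indices taken mod 9.
Σ = (-20) + (4) + (-10) + (-35) + (-16) + (-6) + (-21) + (-9) + (-9) = -122
Area = |Σ|/2 = 61.

61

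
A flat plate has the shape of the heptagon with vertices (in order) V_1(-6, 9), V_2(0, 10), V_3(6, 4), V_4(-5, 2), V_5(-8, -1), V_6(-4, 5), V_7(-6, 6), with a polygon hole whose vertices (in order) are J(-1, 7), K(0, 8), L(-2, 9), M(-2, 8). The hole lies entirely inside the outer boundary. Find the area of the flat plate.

59.5

Outer boundary:
V_1→V_2: (-6)(10) − (0)(9) = -60
V_2→V_3: (0)(4) − (6)(10) = -60
V_3→V_4: (6)(2) − (-5)(4) = 32
V_4→V_5: (-5)(-1) − (-8)(2) = 21
V_5→V_6: (-8)(5) − (-4)(-1) = -44
V_6→V_7: (-4)(6) − (-6)(5) = 6
V_7→V_1: (-6)(9) − (-6)(6) = -18
Σ = -123
Area = |Σ|/2 = 61.5.
Hole:
Apply the shoelace (surveyor's) formula: 2A = Σ (x_i·y_{i+1} − x_{i+1}·y_i), indices taken mod 4.
J→K: (-1)(8) − (0)(7) = -8
K→L: (0)(9) − (-2)(8) = 16
L→M: (-2)(8) − (-2)(9) = 2
M→J: (-2)(7) − (-1)(8) = -6
Σ = 4
Area = |Σ|/2 = 2.
Net area = 61.5 − 2 = 59.5.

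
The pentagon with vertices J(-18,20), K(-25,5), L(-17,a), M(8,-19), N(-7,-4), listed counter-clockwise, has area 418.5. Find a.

Write out the shoelace sum; only the two edges meeting at L involve a:
2·Area = [((-25)·a − (-17)·5) + ((-17)·(-19) − 8·a)] + 33
       = -33·a + 441 = 837
⇒ a = -12.

-12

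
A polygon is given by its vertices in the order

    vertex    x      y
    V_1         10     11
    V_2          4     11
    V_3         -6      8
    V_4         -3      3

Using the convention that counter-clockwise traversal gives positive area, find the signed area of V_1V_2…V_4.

53.5

Σ = (66) + (98) + (6) + (-63) = 107
Signed area = Σ/2 = 53.5 (positive ⇒ counter-clockwise traversal).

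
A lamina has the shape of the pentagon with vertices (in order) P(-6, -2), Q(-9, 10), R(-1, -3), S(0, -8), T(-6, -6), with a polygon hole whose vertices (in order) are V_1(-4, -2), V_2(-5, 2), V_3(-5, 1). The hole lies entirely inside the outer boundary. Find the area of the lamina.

52

Outer boundary:
Apply the surveyor's formula: 2A = Σ (x_i·y_{i+1} − x_{i+1}·y_i), indices taken mod 5.
P→Q: (-6)(10) − (-9)(-2) = -78
Q→R: (-9)(-3) − (-1)(10) = 37
R→S: (-1)(-8) − (0)(-3) = 8
S→T: (0)(-6) − (-6)(-8) = -48
T→P: (-6)(-2) − (-6)(-6) = -24
Σ = -105
Area = |Σ|/2 = 52.5.
Hole:
Apply the shoelace (surveyor's) formula: 2A = Σ (x_i·y_{i+1} − x_{i+1}·y_i), indices taken mod 3.
Σ = (-18) + (5) + (14) = 1
Area = |Σ|/2 = 0.5.
Net area = 52.5 − 0.5 = 52.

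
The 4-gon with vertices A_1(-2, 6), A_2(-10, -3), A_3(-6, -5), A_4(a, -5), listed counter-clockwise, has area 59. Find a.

Write out the shoelace sum; only the two edges meeting at A_4 involve a:
2·Area = [((-6)·(-5) − a·(-5)) + (a·6 − (-2)·(-5))] + 98
       = 11·a + 118 = 118
⇒ a = 0.

0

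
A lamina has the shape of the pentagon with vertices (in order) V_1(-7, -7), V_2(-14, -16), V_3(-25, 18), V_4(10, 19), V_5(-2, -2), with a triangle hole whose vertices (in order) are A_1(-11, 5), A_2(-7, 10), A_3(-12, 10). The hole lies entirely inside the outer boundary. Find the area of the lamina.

Outer boundary:
Apply the shoelace (surveyor's) formula: 2A = Σ (x_i·y_{i+1} − x_{i+1}·y_i), indices taken mod 5.
Cross-terms: 14, -652, -655, 18, 0  ⇒  Σ = -1275
Area = |Σ|/2 = 637.5.
Hole:
Apply the shoelace formula: 2A = Σ (x_i·y_{i+1} − x_{i+1}·y_i), indices taken mod 3.
Σ = (-75) + (50) + (50) = 25
Area = |Σ|/2 = 12.5.
Net area = 637.5 − 12.5 = 625.

625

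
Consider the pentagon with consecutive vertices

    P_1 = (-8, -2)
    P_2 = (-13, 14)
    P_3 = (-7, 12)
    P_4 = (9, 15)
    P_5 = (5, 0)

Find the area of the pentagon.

247

Apply Gauss's area formula: 2A = Σ (x_i·y_{i+1} − x_{i+1}·y_i), indices taken mod 5.
Σ = (-138) + (-58) + (-213) + (-75) + (-10) = -494
Area = |Σ|/2 = 247.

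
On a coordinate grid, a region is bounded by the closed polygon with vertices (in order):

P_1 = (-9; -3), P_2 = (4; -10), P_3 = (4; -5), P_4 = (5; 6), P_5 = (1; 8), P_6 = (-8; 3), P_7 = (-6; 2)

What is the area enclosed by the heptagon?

Σ = (102) + (20) + (49) + (34) + (67) + (2) + (36) = 310
Area = |Σ|/2 = 155.

155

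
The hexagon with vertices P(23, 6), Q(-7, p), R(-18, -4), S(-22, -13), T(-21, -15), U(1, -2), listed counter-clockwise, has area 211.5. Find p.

1

The doubled signed area Σ (x_i y_{i+1} − x_{i+1} y_i) is linear in p.
With p=0 it equals 382; the coefficient of p is 41 (from the two edges through Q).
So 41·p + 382 = 2·211.5 = 423 ⇒ p = 1.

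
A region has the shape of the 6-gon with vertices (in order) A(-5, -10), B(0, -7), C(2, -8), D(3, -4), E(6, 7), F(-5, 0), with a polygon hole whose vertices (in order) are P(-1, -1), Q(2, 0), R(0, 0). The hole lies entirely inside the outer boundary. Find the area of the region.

96.5

Outer boundary:
Apply Gauss's area formula: 2A = Σ (x_i·y_{i+1} − x_{i+1}·y_i), indices taken mod 6.
Σ = (35) + (14) + (16) + (45) + (35) + (50) = 195
Area = |Σ|/2 = 97.5.
Hole:
Σ = (2) + (0) + (0) = 2
Area = |Σ|/2 = 1.
Net area = 97.5 − 1 = 96.5.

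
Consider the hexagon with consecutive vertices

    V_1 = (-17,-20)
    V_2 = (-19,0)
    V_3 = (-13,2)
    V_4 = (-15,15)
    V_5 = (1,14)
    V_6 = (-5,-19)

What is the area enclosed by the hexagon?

490

V_1→V_2: (-17)(0) − (-19)(-20) = -380
V_2→V_3: (-19)(2) − (-13)(0) = -38
V_3→V_4: (-13)(15) − (-15)(2) = -165
V_4→V_5: (-15)(14) − (1)(15) = -225
V_5→V_6: (1)(-19) − (-5)(14) = 51
V_6→V_1: (-5)(-20) − (-17)(-19) = -223
Σ = -980
Area = |Σ|/2 = 490.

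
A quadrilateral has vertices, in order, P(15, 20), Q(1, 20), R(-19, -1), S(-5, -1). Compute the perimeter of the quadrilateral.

86

|PQ| = √((-14)² + (0)²) = √196 = 14
|QR| = √((-20)² + (-21)²) = √841 = 29
|RS| = √((14)² + (0)²) = √196 = 14
|SP| = √((20)² + (21)²) = √841 = 29
Perimeter = 14 + 29 + 14 + 29 = 86.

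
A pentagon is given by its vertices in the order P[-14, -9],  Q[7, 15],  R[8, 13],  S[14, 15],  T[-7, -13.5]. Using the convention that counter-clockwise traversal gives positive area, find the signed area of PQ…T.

-224

Apply the shoelace (surveyor's) formula: 2A = Σ (x_i·y_{i+1} − x_{i+1}·y_i), indices taken mod 5.
Cross-terms: -147, -29, -62, -84, -126  ⇒  Σ = -448
Signed area = Σ/2 = -224 (negative ⇒ clockwise traversal).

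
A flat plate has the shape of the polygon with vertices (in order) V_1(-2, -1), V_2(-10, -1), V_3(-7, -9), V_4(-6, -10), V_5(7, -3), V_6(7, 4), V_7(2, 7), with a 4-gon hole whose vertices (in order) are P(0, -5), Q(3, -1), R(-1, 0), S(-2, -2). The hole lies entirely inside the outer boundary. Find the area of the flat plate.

127.5

Outer boundary:
Cross-terms: -8, 83, 16, 88, 49, 41, 12  ⇒  Σ = 281
Area = |Σ|/2 = 140.5.
Hole:
Apply Gauss's area formula: 2A = Σ (x_i·y_{i+1} − x_{i+1}·y_i), indices taken mod 4.
Σ = (15) + (-1) + (2) + (10) = 26
Area = |Σ|/2 = 13.
Net area = 140.5 − 13 = 127.5.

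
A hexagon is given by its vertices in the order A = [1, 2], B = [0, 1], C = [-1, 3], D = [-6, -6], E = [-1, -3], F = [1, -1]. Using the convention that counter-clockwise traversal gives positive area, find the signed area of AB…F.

A→B: (1)(1) − (0)(2) = 1
B→C: (0)(3) − (-1)(1) = 1
C→D: (-1)(-6) − (-6)(3) = 24
D→E: (-6)(-3) − (-1)(-6) = 12
E→F: (-1)(-1) − (1)(-3) = 4
F→A: (1)(2) − (1)(-1) = 3
Σ = 45
Signed area = Σ/2 = 22.5 (positive ⇒ counter-clockwise traversal).

22.5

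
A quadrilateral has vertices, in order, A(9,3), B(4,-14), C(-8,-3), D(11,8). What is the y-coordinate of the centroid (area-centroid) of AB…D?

Apply the shoelace formula. First the cross-terms c_i = x_i·y_{i+1} − x_{i+1}·y_i:
  -138, -124, -31, -39  ⇒  2A = -332, A = -166.
Then Σ (y_i + y_{i+1})·c_i = 3042, so ȳ = 3042 / (6·(-166)) = -507/166.

-507/166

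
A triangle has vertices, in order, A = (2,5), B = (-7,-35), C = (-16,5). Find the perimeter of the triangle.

100

|AB| = √((-9)² + (-40)²) = √1681 = 41
|BC| = √((-9)² + (40)²) = √1681 = 41
|CA| = √((18)² + (0)²) = √324 = 18
Perimeter = 41 + 41 + 18 = 100.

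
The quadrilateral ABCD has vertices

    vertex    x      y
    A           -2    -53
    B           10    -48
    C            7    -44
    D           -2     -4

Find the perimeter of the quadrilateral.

|AB| = √((12)² + (5)²) = √169 = 13
|BC| = √((-3)² + (4)²) = √25 = 5
|CD| = √((-9)² + (40)²) = √1681 = 41
|DA| = √((0)² + (-49)²) = √2401 = 49
Perimeter = 13 + 5 + 41 + 49 = 108.

108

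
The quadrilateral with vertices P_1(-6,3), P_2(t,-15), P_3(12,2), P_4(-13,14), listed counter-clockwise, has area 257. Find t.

-5

The doubled signed area Σ (x_i y_{i+1} − x_{i+1} y_i) is linear in t.
With t=0 it equals 509; the coefficient of t is -1 (from the two edges through P_2).
So -1·t + 509 = 2·257 = 514 ⇒ t = -5.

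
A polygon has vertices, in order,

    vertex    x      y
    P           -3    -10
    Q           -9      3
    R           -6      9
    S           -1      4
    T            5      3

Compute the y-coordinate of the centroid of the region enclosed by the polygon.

44/241

Apply the shoelace (surveyor's) formula. First the cross-terms c_i = x_i·y_{i+1} − x_{i+1}·y_i:
  -99, -63, -15, -23, -41  ⇒  2A = -241, A = -120.5.
Then Σ (y_i + y_{i+1})·c_i = -132, so ȳ = -132 / (6·(-120.5)) = 44/241.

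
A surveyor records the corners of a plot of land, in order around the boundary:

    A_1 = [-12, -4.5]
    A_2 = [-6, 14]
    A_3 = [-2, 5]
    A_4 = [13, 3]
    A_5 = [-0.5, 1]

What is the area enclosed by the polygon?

119.625

Apply the shoelace formula: 2A = Σ (x_i·y_{i+1} − x_{i+1}·y_i), indices taken mod 5.
Cross-terms: -195, -2, -71, 14.5, 14.25  ⇒  Σ = -239.25
Area = |Σ|/2 = 119.625.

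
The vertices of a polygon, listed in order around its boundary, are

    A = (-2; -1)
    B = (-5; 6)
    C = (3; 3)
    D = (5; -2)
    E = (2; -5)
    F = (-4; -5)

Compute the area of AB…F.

Σ = (-17) + (-33) + (-21) + (-21) + (-30) + (-6) = -128
Area = |Σ|/2 = 64.

64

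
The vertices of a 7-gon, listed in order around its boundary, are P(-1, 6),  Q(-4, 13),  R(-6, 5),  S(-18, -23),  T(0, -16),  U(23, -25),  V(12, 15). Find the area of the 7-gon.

Apply Gauss's area formula: 2A = Σ (x_i·y_{i+1} − x_{i+1}·y_i), indices taken mod 7.
P→Q: (-1)(13) − (-4)(6) = 11
Q→R: (-4)(5) − (-6)(13) = 58
R→S: (-6)(-23) − (-18)(5) = 228
S→T: (-18)(-16) − (0)(-23) = 288
T→U: (0)(-25) − (23)(-16) = 368
U→V: (23)(15) − (12)(-25) = 645
V→P: (12)(6) − (-1)(15) = 87
Σ = 1685
Area = |Σ|/2 = 842.5.

842.5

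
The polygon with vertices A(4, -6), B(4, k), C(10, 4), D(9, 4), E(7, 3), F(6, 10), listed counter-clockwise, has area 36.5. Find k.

-9

Write out the shoelace sum; only the two edges meeting at B involve k:
2·Area = [(4·k − 4·(-6)) + (4·4 − 10·k)] + -21
       = -6·k + 19 = 73
⇒ k = -9.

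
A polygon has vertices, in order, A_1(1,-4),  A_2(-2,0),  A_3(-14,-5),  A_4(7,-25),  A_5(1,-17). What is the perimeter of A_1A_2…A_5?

|A_1A_2| = √((-3)² + (4)²) = √25 = 5
|A_2A_3| = √((-12)² + (-5)²) = √169 = 13
|A_3A_4| = √((21)² + (-20)²) = √841 = 29
|A_4A_5| = √((-6)² + (8)²) = √100 = 10
|A_5A_1| = √((0)² + (13)²) = √169 = 13
Perimeter = 5 + 13 + 29 + 10 + 13 = 70.

70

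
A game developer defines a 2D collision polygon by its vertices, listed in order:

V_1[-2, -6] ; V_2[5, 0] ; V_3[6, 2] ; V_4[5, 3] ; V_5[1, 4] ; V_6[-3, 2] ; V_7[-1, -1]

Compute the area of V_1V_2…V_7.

44

Cross-terms: 30, 10, 8, 17, 14, 5, 4  ⇒  Σ = 88
Area = |Σ|/2 = 44.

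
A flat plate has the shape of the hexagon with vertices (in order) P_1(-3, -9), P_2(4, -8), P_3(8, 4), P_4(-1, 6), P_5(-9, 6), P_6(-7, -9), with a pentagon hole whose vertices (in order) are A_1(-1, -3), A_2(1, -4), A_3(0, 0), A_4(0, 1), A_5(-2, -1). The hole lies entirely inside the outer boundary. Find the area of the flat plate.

192.5

Outer boundary:
Apply the shoelace (surveyor's) formula: 2A = Σ (x_i·y_{i+1} − x_{i+1}·y_i), indices taken mod 6.
Σ = (60) + (80) + (52) + (48) + (123) + (36) = 399
Area = |Σ|/2 = 199.5.
Hole:
Apply Gauss's area formula: 2A = Σ (x_i·y_{i+1} − x_{i+1}·y_i), indices taken mod 5.
Σ = (7) + (0) + (0) + (2) + (5) = 14
Area = |Σ|/2 = 7.
Net area = 199.5 − 7 = 192.5.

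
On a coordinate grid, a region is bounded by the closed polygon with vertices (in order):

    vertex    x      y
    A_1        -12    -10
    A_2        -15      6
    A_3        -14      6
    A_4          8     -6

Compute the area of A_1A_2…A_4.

Σ = (-222) + (-6) + (36) + (-152) = -344
Area = |Σ|/2 = 172.

172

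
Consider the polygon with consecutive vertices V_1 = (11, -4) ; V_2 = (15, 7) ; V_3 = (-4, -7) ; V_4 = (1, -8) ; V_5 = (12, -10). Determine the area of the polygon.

123.5

Apply Gauss's area formula: 2A = Σ (x_i·y_{i+1} − x_{i+1}·y_i), indices taken mod 5.
Σ = (137) + (-77) + (39) + (86) + (62) = 247
Area = |Σ|/2 = 123.5.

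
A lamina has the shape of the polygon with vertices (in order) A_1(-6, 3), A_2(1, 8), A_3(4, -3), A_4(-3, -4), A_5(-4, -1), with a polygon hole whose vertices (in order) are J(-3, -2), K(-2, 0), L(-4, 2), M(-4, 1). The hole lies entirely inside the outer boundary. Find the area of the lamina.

67.5

Outer boundary:
Apply the shoelace formula: 2A = Σ (x_i·y_{i+1} − x_{i+1}·y_i), indices taken mod 5.
Cross-terms: -51, -35, -25, -13, -18  ⇒  Σ = -142
Area = |Σ|/2 = 71.
Hole:
Σ = (-4) + (-4) + (4) + (11) = 7
Area = |Σ|/2 = 3.5.
Net area = 71 − 3.5 = 67.5.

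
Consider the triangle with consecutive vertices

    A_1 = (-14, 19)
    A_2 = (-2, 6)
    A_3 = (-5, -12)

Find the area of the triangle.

Apply Gauss's area formula: 2A = Σ (x_i·y_{i+1} − x_{i+1}·y_i), indices taken mod 3.
Cross-terms: -46, 54, -263  ⇒  Σ = -255
Area = |Σ|/2 = 127.5.

127.5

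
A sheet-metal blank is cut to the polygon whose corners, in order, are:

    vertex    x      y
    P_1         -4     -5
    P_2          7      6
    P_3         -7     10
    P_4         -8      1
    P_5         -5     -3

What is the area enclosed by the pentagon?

119

Σ = (11) + (112) + (73) + (29) + (13) = 238
Area = |Σ|/2 = 119.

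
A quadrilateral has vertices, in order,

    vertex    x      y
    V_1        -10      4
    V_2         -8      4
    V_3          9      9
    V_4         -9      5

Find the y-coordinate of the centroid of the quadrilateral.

211/36

Apply the shoelace formula. First the cross-terms c_i = x_i·y_{i+1} − x_{i+1}·y_i:
  -8, -108, 126, 14  ⇒  2A = 24, A = 12.
Then Σ (y_i + y_{i+1})·c_i = 422, so ȳ = 422 / (6·12) = 211/36.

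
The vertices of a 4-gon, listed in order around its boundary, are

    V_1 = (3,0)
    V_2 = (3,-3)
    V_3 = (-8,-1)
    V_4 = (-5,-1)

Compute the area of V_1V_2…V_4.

15

Cross-terms: -9, -27, 3, 3  ⇒  Σ = -30
Area = |Σ|/2 = 15.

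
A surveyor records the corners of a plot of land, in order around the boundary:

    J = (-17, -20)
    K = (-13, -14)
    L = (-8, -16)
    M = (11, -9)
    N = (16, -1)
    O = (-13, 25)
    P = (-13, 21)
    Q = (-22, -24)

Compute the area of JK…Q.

Apply Gauss's area formula: 2A = Σ (x_i·y_{i+1} − x_{i+1}·y_i), indices taken mod 8.
Σ = (-22) + (96) + (248) + (133) + (387) + (52) + (774) + (32) = 1700
Area = |Σ|/2 = 850.

850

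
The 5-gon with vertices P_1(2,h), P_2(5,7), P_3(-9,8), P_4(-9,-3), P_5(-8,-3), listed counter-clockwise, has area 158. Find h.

-7

Write out the shoelace sum; only the two edges meeting at P_1 involve h:
2·Area = [((-8)·h − 2·(-3)) + (2·7 − 5·h)] + 205
       = -13·h + 225 = 316
⇒ h = -7.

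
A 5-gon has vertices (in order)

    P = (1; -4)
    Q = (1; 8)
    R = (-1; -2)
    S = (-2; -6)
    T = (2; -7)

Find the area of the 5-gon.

Cross-terms: 12, 6, 2, 26, -1  ⇒  Σ = 45
Area = |Σ|/2 = 22.5.

22.5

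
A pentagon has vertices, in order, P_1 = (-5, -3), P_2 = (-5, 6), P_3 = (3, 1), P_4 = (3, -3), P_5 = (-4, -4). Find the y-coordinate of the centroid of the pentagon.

1/7

Apply Gauss's area formula. First the cross-terms c_i = x_i·y_{i+1} − x_{i+1}·y_i:
  -45, -23, -12, -24, -8  ⇒  2A = -112, A = -56.
Then Σ (y_i + y_{i+1})·c_i = -48, so ȳ = -48 / (6·(-56)) = 1/7.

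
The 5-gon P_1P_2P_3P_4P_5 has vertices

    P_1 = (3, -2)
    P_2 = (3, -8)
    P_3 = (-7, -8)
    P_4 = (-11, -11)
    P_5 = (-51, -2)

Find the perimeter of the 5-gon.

|P_1P_2| = √((0)² + (-6)²) = √36 = 6
|P_2P_3| = √((-10)² + (0)²) = √100 = 10
|P_3P_4| = √((-4)² + (-3)²) = √25 = 5
|P_4P_5| = √((-40)² + (9)²) = √1681 = 41
|P_5P_1| = √((54)² + (0)²) = √2916 = 54
Perimeter = 6 + 10 + 5 + 41 + 54 = 116.

116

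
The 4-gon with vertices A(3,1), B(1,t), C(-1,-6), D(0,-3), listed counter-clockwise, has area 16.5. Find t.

Write out the shoelace sum; only the two edges meeting at B involve t:
2·Area = [(3·t − 1·1) + (1·(-6) − (-1)·t)] + 12
       = 4·t + 5 = 33
⇒ t = 7.

7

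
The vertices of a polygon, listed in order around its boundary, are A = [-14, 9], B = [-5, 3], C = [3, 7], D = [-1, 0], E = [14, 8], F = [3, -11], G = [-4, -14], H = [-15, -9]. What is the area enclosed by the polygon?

370.5

Apply Gauss's area formula: 2A = Σ (x_i·y_{i+1} − x_{i+1}·y_i), indices taken mod 8.
Cross-terms: 3, -44, 7, -8, -178, -86, -174, -261  ⇒  Σ = -741
Area = |Σ|/2 = 370.5.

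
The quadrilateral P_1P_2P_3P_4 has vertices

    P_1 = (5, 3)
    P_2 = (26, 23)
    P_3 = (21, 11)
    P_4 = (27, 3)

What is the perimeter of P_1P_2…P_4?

|P_1P_2| = √((21)² + (20)²) = √841 = 29
|P_2P_3| = √((-5)² + (-12)²) = √169 = 13
|P_3P_4| = √((6)² + (-8)²) = √100 = 10
|P_4P_1| = √((-22)² + (0)²) = √484 = 22
Perimeter = 29 + 13 + 10 + 22 = 74.

74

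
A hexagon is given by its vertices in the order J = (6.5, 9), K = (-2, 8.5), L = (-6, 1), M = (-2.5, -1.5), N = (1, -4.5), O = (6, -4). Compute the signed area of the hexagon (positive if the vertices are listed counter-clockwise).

Σ = (73.25) + (49) + (11.5) + (12.75) + (23) + (80) = 249.5
Signed area = Σ/2 = 124.75 (positive ⇒ counter-clockwise traversal).

124.75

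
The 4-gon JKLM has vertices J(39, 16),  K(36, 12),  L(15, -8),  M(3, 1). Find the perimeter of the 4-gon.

|JK| = √((-3)² + (-4)²) = √25 = 5
|KL| = √((-21)² + (-20)²) = √841 = 29
|LM| = √((-12)² + (9)²) = √225 = 15
|MJ| = √((36)² + (15)²) = √1521 = 39
Perimeter = 5 + 29 + 15 + 39 = 88.

88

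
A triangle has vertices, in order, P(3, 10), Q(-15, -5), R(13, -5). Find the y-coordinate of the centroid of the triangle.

Apply the surveyor's formula. First the cross-terms c_i = x_i·y_{i+1} − x_{i+1}·y_i:
  135, 140, 145  ⇒  2A = 420, A = 210.
Then Σ (y_i + y_{i+1})·c_i = 0, so ȳ = 0 / (6·210) = 0.

0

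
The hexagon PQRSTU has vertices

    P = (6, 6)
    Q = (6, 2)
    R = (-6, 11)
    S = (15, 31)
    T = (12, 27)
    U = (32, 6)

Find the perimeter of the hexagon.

|PQ| = √((0)² + (-4)²) = √16 = 4
|QR| = √((-12)² + (9)²) = √225 = 15
|RS| = √((21)² + (20)²) = √841 = 29
|ST| = √((-3)² + (-4)²) = √25 = 5
|TU| = √((20)² + (-21)²) = √841 = 29
|UP| = √((-26)² + (0)²) = √676 = 26
Perimeter = 4 + 15 + 29 + 5 + 29 + 26 = 108.

108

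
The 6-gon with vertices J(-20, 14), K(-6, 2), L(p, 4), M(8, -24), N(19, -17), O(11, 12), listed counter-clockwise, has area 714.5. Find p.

-12

The doubled signed area Σ (x_i y_{i+1} − x_{i+1} y_i) is linear in p.
With p=0 it equals 1117; the coefficient of p is -26 (from the two edges through L).
So -26·p + 1117 = 2·714.5 = 1429 ⇒ p = -12.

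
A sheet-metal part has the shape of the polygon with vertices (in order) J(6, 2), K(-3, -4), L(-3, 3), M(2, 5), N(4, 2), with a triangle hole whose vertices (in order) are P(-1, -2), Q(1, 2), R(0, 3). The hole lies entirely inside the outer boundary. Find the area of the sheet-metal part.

37

Outer boundary:
Apply Gauss's area formula: 2A = Σ (x_i·y_{i+1} − x_{i+1}·y_i), indices taken mod 5.
Σ = (-18) + (-21) + (-21) + (-16) + (-4) = -80
Area = |Σ|/2 = 40.
Hole:
Apply the surveyor's formula: 2A = Σ (x_i·y_{i+1} − x_{i+1}·y_i), indices taken mod 3.
Cross-terms: 0, 3, 3  ⇒  Σ = 6
Area = |Σ|/2 = 3.
Net area = 40 − 3 = 37.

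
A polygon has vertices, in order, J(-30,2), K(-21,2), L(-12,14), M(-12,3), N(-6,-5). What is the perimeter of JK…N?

70

|JK| = √((9)² + (0)²) = √81 = 9
|KL| = √((9)² + (12)²) = √225 = 15
|LM| = √((0)² + (-11)²) = √121 = 11
|MN| = √((6)² + (-8)²) = √100 = 10
|NJ| = √((-24)² + (7)²) = √625 = 25
Perimeter = 9 + 15 + 11 + 10 + 25 = 70.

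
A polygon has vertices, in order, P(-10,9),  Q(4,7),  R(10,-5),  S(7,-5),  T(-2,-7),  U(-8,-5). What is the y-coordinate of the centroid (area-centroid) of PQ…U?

Apply the surveyor's formula. First the cross-terms c_i = x_i·y_{i+1} − x_{i+1}·y_i:
  -106, -90, -15, -59, -46, -122  ⇒  2A = -438, A = -219.
Then Σ (y_i + y_{i+1})·c_i = -954, so ȳ = -954 / (6·(-219)) = 53/73.

53/73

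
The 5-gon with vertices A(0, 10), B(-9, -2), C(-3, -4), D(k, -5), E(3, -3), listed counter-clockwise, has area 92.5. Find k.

Write out the shoelace sum; only the two edges meeting at D involve k:
2·Area = [((-3)·(-5) − k·(-4)) + (k·(-3) − 3·(-5))] + 150
       = 1·k + 180 = 185
⇒ k = 5.

5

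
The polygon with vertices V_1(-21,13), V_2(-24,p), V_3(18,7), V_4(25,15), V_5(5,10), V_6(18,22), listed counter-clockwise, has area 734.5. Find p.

-11

Write out the shoelace sum; only the two edges meeting at V_2 involve p:
2·Area = [((-21)·p − (-24)·13) + ((-24)·7 − 18·p)] + 896
       = -39·p + 1040 = 1469
⇒ p = -11.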